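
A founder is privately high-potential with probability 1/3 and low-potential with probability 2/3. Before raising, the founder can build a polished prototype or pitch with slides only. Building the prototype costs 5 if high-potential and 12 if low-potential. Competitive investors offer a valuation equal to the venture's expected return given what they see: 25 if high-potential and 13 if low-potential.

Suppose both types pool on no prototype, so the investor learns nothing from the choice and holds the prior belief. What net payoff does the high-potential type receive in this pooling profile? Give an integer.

17

Pooled valuation = 1/3·25 + 2/3·13 = 17.
high-potential pays no cost for no prototype, so net payoff = 17.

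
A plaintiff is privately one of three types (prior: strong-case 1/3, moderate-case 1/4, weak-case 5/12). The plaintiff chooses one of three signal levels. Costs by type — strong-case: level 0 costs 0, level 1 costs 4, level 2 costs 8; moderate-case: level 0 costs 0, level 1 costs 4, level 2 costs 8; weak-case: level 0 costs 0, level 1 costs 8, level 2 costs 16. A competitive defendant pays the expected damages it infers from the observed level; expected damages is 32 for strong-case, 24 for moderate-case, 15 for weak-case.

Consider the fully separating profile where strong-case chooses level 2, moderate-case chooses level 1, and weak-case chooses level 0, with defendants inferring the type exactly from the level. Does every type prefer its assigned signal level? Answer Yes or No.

No

Separating settlements: level 2 → 32, level 1 → 24, level 0 → 15.
strong-case (assigned level 2): level 0: 15 − 0 = 15; level 1: 24 − 4 = 20; level 2: 32 − 8 = 24. strong-case stays.
moderate-case (assigned level 1): level 0: 15 − 0 = 15; level 1: 24 − 4 = 20; level 2: 32 − 8 = 24. moderate-case prefers level 2.
weak-case (assigned level 0): level 0: 15 − 0 = 15; level 1: 24 − 8 = 16; level 2: 32 − 16 = 16. weak-case prefers level 1.
At least one type deviates; the separating profile fails.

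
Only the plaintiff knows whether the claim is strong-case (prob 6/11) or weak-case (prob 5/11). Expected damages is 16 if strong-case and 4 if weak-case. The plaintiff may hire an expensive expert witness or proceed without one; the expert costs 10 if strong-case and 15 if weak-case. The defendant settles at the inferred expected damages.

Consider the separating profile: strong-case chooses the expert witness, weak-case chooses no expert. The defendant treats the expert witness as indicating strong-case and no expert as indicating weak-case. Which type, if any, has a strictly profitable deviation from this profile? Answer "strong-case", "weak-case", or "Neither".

Neither

The expert witness pays 16; no expert pays 4.
strong-case: assigned the expert witness, nets 16 − 10 = 6; deviating to no expert nets 4.
weak-case: assigned no expert, nets 4; deviating to the expert witness nets 16 − 15 = 1.
Both types strictly prefer their assigned action; no profitable deviation.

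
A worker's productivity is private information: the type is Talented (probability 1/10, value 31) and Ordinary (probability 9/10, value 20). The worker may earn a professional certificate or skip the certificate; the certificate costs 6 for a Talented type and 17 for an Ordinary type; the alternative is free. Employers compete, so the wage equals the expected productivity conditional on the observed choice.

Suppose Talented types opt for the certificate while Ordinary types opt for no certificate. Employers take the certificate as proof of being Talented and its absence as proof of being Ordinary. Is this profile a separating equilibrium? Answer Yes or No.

Yes

Under these beliefs, the certificate earns wage 31 and no certificate earns wage 20.
Talented: the certificate nets 31 − 6 = 25; no certificate nets 20. Talented prefers the certificate.
Ordinary: the certificate nets 31 − 17 = 14; no certificate nets 20. Ordinary prefers no certificate.
Neither type deviates, so the separating profile is an equilibrium.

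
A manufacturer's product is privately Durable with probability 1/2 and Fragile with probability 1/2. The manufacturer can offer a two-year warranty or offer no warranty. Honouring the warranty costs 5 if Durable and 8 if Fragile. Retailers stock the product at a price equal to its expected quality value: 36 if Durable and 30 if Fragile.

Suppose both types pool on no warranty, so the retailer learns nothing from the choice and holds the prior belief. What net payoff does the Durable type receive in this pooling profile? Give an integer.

33

Pooled price = 1/2·36 + 1/2·30 = 33.
Durable pays no cost for no warranty, so net payoff = 33.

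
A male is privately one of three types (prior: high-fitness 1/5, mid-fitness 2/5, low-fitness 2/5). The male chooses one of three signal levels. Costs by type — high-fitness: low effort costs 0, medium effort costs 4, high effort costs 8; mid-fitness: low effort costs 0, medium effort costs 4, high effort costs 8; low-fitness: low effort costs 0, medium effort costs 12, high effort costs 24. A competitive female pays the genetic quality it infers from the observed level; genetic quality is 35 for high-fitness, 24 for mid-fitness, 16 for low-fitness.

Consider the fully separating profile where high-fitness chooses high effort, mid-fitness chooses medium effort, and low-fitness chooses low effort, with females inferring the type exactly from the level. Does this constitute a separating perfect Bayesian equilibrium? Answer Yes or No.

No

Separating mating payoffs: high effort → 35, medium effort → 24, low effort → 16.
high-fitness (assigned high effort): low effort: 16 − 0 = 16; medium effort: 24 − 4 = 20; high effort: 35 − 8 = 27. high-fitness stays.
mid-fitness (assigned medium effort): low effort: 16 − 0 = 16; medium effort: 24 − 4 = 20; high effort: 35 − 8 = 27. mid-fitness prefers high effort.
low-fitness (assigned low effort): low effort: 16 − 0 = 16; medium effort: 24 − 12 = 12; high effort: 35 − 24 = 11. low-fitness stays.
At least one type deviates; the separating profile fails.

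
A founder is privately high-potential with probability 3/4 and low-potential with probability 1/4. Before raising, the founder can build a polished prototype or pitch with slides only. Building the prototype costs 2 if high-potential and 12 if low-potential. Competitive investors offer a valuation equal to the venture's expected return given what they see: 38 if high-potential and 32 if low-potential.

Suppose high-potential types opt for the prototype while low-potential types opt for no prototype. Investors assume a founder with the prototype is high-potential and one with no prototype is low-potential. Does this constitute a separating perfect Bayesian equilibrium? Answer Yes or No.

Yes

Under these beliefs, the prototype earns valuation 38 and no prototype earns valuation 32.
high-potential: the prototype nets 38 − 2 = 36; no prototype nets 32. high-potential prefers the prototype.
low-potential: the prototype nets 38 − 12 = 26; no prototype nets 32. low-potential prefers no prototype.
Neither type deviates, so the separating profile is an equilibrium.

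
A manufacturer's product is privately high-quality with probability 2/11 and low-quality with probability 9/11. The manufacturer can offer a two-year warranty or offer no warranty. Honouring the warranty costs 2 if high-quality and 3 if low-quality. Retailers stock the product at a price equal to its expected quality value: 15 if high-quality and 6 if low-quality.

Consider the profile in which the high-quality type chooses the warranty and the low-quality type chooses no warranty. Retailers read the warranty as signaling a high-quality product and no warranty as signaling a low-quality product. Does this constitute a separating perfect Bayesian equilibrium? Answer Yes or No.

No

Under these beliefs, the warranty earns price 15 and no warranty earns price 6.
high-quality: the warranty nets 15 − 2 = 13; no warranty nets 6. high-quality prefers the warranty.
low-quality: the warranty nets 15 − 3 = 12; no warranty nets 6. low-quality would deviate to the warranty.
low-quality has a profitable deviation, so the profile is not an equilibrium.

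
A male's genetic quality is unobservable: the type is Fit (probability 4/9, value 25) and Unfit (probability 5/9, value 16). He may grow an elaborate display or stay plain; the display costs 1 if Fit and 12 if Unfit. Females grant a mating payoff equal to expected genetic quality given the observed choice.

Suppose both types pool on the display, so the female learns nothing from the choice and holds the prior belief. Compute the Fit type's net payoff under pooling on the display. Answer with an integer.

19

Pooled mating payoff = 4/9·25 + 5/9·16 = 20.
Fit pays cost 1 for the display, so net payoff = 20 − 1 = 19.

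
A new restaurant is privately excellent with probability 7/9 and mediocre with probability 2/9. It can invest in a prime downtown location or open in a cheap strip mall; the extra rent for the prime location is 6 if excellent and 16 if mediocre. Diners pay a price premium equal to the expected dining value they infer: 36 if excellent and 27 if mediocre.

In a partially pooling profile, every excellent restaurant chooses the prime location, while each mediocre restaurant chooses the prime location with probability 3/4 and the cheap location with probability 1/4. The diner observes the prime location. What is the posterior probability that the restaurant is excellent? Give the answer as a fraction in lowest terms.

P(the prime location) = (7/9)·1 + (2/9)·(3/4) = 17/18.
By Bayes' rule, P(excellent | the prime location) = (7/9) / (17/18) = 14/17.

14/17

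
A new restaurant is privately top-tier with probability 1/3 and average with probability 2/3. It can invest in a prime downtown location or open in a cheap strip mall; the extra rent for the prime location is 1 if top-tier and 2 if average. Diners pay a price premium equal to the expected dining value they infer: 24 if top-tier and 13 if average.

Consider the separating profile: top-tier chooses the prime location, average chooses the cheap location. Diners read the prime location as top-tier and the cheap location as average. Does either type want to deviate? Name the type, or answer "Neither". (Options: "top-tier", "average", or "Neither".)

average

The prime location pays 24; the cheap location pays 13.
top-tier: assigned the prime location, nets 24 − 1 = 23; deviating to the cheap location nets 13.
average: assigned the cheap location, nets 13; deviating to the prime location nets 24 − 2 = 22.
The average type gains 9 by deviating.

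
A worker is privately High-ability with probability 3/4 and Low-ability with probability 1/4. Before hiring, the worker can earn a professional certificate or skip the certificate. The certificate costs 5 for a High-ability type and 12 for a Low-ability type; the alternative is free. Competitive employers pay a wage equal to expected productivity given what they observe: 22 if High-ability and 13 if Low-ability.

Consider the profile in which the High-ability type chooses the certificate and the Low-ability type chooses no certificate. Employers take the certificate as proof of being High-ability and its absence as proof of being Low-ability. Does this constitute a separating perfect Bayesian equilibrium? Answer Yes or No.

Yes

Under these beliefs, the certificate earns wage 22 and no certificate earns wage 13.
High-ability: the certificate nets 22 − 5 = 17; no certificate nets 13. High-ability prefers the certificate.
Low-ability: the certificate nets 22 − 12 = 10; no certificate nets 13. Low-ability prefers no certificate.
Neither type deviates, so the separating profile is an equilibrium.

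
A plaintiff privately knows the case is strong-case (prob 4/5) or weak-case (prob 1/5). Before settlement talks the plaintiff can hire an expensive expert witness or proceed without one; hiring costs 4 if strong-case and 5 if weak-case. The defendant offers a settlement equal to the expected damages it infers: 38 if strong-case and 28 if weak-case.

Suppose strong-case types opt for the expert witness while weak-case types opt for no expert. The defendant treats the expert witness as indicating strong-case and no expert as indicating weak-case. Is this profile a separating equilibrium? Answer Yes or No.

Under these beliefs, the expert witness earns settlement 38 and no expert earns settlement 28.
strong-case: the expert witness nets 38 − 4 = 34; no expert nets 28. strong-case prefers the expert witness.
weak-case: the expert witness nets 38 − 5 = 33; no expert nets 28. weak-case would deviate to the expert witness.
weak-case has a profitable deviation, so the profile is not an equilibrium.

No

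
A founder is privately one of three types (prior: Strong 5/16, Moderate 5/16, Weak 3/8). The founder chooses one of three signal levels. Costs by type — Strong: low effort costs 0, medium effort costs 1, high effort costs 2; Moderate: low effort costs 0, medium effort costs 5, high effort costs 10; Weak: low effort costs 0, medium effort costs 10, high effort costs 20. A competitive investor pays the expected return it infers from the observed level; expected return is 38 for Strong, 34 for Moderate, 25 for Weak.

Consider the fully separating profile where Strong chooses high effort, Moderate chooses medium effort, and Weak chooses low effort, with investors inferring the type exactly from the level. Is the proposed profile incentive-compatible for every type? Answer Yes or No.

Yes

Separating valuations: high effort → 38, medium effort → 34, low effort → 25.
Strong (assigned high effort): low effort: 25 − 0 = 25; medium effort: 34 − 1 = 33; high effort: 38 − 2 = 36. Strong stays.
Moderate (assigned medium effort): low effort: 25 − 0 = 25; medium effort: 34 − 5 = 29; high effort: 38 − 10 = 28. Moderate stays.
Weak (assigned low effort): low effort: 25 − 0 = 25; medium effort: 34 − 10 = 24; high effort: 38 − 20 = 18. Weak stays.
Every type prefers its assigned level; separation holds.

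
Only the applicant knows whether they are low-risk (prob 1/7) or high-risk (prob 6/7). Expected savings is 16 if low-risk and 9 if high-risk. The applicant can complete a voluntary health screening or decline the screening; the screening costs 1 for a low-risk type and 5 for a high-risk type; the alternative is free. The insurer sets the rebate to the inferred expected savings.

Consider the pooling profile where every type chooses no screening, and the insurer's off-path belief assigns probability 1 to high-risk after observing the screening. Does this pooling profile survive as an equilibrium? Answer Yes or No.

Yes

On path, the insurer holds the prior and pays 1/7·16 + 6/7·9 = 10. Off path (the screening), believing high-risk, it pays 9.
low-risk: no screening nets 10; the screening nets 9 − 1 = 8. low-risk stays.
high-risk: no screening nets 10; the screening nets 9 − 5 = 4. high-risk stays.
No type deviates, so pooling is sustained.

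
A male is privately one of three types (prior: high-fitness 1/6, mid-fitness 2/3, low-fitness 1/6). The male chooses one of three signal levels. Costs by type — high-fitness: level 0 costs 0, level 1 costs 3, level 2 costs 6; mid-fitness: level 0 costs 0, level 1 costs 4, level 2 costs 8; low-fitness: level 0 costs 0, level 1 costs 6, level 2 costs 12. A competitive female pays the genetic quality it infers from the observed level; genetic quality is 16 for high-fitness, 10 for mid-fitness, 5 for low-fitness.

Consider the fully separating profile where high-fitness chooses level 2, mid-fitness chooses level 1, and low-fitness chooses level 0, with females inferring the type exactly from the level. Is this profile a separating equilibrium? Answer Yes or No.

Separating mating payoffs: level 2 → 16, level 1 → 10, level 0 → 5.
high-fitness (assigned level 2): level 0: 5 − 0 = 5; level 1: 10 − 3 = 7; level 2: 16 − 6 = 10. high-fitness stays.
mid-fitness (assigned level 1): level 0: 5 − 0 = 5; level 1: 10 − 4 = 6; level 2: 16 − 8 = 8. mid-fitness prefers level 2.
low-fitness (assigned level 0): level 0: 5 − 0 = 5; level 1: 10 − 6 = 4; level 2: 16 − 12 = 4. low-fitness stays.
At least one type deviates; the separating profile fails.

No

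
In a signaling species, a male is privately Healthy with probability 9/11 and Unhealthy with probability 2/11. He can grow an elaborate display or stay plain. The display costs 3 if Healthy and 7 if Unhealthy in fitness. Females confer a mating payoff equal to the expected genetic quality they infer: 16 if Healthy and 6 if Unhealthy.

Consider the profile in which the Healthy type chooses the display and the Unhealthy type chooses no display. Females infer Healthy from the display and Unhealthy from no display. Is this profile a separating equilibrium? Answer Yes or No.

Under these beliefs, the display earns mating payoff 16 and no display earns mating payoff 6.
Healthy: the display nets 16 − 3 = 13; no display nets 6. Healthy prefers the display.
Unhealthy: the display nets 16 − 7 = 9; no display nets 6. Unhealthy would deviate to the display.
Unhealthy has a profitable deviation, so the profile is not an equilibrium.

No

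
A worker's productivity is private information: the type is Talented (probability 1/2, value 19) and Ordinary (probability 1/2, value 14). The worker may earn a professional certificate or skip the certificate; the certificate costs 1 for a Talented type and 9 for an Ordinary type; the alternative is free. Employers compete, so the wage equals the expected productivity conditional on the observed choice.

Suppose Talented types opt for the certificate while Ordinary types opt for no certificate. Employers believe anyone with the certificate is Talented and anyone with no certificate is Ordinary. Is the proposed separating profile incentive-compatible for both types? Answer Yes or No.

Yes

Under these beliefs, the certificate earns wage 19 and no certificate earns wage 14.
Talented: the certificate nets 19 − 1 = 18; no certificate nets 14. Talented prefers the certificate.
Ordinary: the certificate nets 19 − 9 = 10; no certificate nets 14. Ordinary prefers no certificate.
Neither type deviates, so the separating profile is an equilibrium.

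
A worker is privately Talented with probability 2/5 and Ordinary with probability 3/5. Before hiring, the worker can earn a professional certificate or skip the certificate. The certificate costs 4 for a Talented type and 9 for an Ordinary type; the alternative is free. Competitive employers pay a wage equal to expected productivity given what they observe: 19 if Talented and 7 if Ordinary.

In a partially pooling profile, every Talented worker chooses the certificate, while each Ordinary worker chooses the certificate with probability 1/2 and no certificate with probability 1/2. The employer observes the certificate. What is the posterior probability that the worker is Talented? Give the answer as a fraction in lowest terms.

4/7

P(the certificate) = (2/5)·1 + (3/5)·(1/2) = 7/10.
By Bayes' rule, P(Talented | the certificate) = (2/5) / (7/10) = 4/7.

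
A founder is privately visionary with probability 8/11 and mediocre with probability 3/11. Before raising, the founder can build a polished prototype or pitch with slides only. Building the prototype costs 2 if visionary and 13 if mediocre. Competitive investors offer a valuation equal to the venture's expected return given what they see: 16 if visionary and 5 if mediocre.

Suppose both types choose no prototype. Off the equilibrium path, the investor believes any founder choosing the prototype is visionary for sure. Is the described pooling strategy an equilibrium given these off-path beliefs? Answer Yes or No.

No

On path, the investor holds the prior and pays 8/11·16 + 3/11·5 = 13. Off path (the prototype), believing visionary, it pays 16.
visionary: no prototype nets 13; the prototype nets 16 − 2 = 14. visionary would deviate.
mediocre: no prototype nets 13; the prototype nets 16 − 13 = 3. mediocre stays.
A type deviates, so pooling fails.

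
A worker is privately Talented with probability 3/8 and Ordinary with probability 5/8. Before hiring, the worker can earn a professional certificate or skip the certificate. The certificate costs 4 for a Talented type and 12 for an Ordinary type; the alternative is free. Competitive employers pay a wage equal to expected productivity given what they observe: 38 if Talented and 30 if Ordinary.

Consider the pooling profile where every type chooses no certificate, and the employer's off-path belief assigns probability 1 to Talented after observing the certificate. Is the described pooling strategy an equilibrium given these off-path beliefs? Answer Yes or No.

On path, the employer holds the prior and pays 3/8·38 + 5/8·30 = 33. Off path (the certificate), believing Talented, it pays 38.
Talented: no certificate nets 33; the certificate nets 38 − 4 = 34. Talented would deviate.
Ordinary: no certificate nets 33; the certificate nets 38 − 12 = 26. Ordinary stays.
A type deviates, so pooling fails.

No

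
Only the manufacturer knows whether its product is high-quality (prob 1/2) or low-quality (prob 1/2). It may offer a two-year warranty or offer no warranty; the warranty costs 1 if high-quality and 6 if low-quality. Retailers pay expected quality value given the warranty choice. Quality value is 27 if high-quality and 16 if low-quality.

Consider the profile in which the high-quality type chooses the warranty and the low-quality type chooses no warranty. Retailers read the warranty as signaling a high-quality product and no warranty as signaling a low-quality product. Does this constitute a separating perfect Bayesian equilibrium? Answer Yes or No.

No

Under these beliefs, the warranty earns price 27 and no warranty earns price 16.
high-quality: the warranty nets 27 − 1 = 26; no warranty nets 16. high-quality prefers the warranty.
low-quality: the warranty nets 27 − 6 = 21; no warranty nets 16. low-quality would deviate to the warranty.
low-quality has a profitable deviation, so the profile is not an equilibrium.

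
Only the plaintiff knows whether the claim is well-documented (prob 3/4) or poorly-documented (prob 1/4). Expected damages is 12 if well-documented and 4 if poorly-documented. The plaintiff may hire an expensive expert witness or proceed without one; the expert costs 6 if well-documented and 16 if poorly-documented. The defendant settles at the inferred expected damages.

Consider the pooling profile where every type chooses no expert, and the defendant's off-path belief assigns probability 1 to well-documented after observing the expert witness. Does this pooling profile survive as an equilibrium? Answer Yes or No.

On path, the defendant holds the prior and pays 3/4·12 + 1/4·4 = 10. Off path (the expert witness), believing well-documented, it pays 12.
well-documented: no expert nets 10; the expert witness nets 12 − 6 = 6. well-documented stays.
poorly-documented: no expert nets 10; the expert witness nets 12 − 16 = -4. poorly-documented stays.
No type deviates, so pooling is sustained.

Yes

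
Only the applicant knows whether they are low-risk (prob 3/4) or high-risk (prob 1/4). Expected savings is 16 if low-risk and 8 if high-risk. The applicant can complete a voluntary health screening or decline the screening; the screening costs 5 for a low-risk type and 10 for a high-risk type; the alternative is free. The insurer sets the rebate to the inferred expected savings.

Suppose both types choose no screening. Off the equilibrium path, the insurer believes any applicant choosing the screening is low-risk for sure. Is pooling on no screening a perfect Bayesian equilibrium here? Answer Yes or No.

Yes

On path, the insurer holds the prior and pays 3/4·16 + 1/4·8 = 14. Off path (the screening), believing low-risk, it pays 16.
low-risk: no screening nets 14; the screening nets 16 − 5 = 11. low-risk stays.
high-risk: no screening nets 14; the screening nets 16 − 10 = 6. high-risk stays.
No type deviates, so pooling is sustained.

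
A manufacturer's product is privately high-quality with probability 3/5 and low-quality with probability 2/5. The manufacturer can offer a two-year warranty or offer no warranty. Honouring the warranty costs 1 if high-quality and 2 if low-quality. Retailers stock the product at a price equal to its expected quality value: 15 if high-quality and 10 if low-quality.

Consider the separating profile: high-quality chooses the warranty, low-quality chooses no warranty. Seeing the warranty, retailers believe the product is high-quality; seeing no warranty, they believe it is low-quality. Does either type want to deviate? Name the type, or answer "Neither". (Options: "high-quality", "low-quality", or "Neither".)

The warranty pays 15; no warranty pays 10.
high-quality: assigned the warranty, nets 15 − 1 = 14; deviating to no warranty nets 10.
low-quality: assigned no warranty, nets 10; deviating to the warranty nets 15 − 2 = 13.
The low-quality type gains 3 by deviating.

low-quality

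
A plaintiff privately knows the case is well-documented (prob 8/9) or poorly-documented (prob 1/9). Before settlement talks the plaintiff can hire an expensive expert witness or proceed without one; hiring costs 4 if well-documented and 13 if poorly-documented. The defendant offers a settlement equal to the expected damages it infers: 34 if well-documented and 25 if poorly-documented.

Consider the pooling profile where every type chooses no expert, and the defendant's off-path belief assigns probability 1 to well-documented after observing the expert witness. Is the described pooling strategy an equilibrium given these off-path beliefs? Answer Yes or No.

On path, the defendant holds the prior and pays 8/9·34 + 1/9·25 = 33. Off path (the expert witness), believing well-documented, it pays 34.
well-documented: no expert nets 33; the expert witness nets 34 − 4 = 30. well-documented stays.
poorly-documented: no expert nets 33; the expert witness nets 34 − 13 = 21. poorly-documented stays.
No type deviates, so pooling is sustained.

Yes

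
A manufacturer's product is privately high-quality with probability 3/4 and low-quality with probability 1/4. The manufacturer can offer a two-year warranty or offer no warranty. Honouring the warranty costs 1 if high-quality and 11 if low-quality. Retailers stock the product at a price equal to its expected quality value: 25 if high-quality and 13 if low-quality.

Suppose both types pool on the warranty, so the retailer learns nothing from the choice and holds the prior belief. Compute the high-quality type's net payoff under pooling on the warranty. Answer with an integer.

Pooled price = 3/4·25 + 1/4·13 = 22.
high-quality pays cost 1 for the warranty, so net payoff = 22 − 1 = 21.

21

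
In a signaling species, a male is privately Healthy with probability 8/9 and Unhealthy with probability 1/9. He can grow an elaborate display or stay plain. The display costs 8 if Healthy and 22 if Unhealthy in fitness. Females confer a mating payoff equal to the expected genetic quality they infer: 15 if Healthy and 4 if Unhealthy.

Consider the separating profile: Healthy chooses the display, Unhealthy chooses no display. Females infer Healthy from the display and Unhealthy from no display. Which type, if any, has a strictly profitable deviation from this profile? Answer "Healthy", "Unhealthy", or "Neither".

Neither

The display pays 15; no display pays 4.
Healthy: assigned the display, nets 15 − 8 = 7; deviating to no display nets 4.
Unhealthy: assigned no display, nets 4; deviating to the display nets 15 − 22 = -7.
Both types strictly prefer their assigned action; no profitable deviation.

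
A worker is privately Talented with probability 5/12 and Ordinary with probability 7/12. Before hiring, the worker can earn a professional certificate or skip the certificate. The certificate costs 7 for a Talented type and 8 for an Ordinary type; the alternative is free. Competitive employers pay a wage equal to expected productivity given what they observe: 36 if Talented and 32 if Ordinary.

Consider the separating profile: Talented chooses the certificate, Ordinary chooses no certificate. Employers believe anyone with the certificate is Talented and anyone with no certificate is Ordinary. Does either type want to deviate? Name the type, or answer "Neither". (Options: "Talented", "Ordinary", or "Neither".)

Talented

The certificate pays 36; no certificate pays 32.
Talented: assigned the certificate, nets 36 − 7 = 29; deviating to no certificate nets 32.
Ordinary: assigned no certificate, nets 32; deviating to the certificate nets 36 − 8 = 28.
The Talented type gains 3 by deviating.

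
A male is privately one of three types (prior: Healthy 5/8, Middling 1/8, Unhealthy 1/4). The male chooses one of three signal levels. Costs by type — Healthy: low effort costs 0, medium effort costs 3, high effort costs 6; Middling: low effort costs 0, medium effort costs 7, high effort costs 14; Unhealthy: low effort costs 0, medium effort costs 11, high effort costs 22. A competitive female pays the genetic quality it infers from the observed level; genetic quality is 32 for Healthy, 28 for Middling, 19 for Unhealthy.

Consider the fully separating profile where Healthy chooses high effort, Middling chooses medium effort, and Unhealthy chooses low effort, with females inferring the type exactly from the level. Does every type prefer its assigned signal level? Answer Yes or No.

Separating mating payoffs: high effort → 32, medium effort → 28, low effort → 19.
Healthy (assigned high effort): low effort: 19 − 0 = 19; medium effort: 28 − 3 = 25; high effort: 32 − 6 = 26. Healthy stays.
Middling (assigned medium effort): low effort: 19 − 0 = 19; medium effort: 28 − 7 = 21; high effort: 32 − 14 = 18. Middling stays.
Unhealthy (assigned low effort): low effort: 19 − 0 = 19; medium effort: 28 − 11 = 17; high effort: 32 − 22 = 10. Unhealthy stays.
Every type prefers its assigned level; separation holds.

Yes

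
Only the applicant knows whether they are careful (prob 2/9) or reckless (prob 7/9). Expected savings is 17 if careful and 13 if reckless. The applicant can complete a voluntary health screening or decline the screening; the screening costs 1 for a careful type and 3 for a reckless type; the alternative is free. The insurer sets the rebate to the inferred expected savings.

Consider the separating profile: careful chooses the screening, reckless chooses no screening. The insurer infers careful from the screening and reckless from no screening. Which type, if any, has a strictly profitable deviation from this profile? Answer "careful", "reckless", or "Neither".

The screening pays 17; no screening pays 13.
careful: assigned the screening, nets 17 − 1 = 16; deviating to no screening nets 13.
reckless: assigned no screening, nets 13; deviating to the screening nets 17 − 3 = 14.
The reckless type gains 1 by deviating.

reckless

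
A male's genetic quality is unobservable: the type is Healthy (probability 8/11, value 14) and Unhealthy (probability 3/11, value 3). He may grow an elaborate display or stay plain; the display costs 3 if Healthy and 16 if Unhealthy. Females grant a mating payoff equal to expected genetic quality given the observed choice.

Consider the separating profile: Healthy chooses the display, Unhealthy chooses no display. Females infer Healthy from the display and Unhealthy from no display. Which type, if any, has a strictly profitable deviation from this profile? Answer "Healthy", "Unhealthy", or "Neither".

The display pays 14; no display pays 3.
Healthy: assigned the display, nets 14 − 3 = 11; deviating to no display nets 3.
Unhealthy: assigned no display, nets 3; deviating to the display nets 14 − 16 = -2.
Both types strictly prefer their assigned action; no profitable deviation.

Neither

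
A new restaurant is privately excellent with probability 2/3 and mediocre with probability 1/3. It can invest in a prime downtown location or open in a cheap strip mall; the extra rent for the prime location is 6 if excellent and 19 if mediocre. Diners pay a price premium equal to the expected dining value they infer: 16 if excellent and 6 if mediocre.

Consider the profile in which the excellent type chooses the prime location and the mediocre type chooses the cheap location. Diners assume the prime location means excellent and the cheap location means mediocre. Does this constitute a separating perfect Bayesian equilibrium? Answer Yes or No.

Yes

Under these beliefs, the prime location earns price premium 16 and the cheap location earns price premium 6.
excellent: the prime location nets 16 − 6 = 10; the cheap location nets 6. excellent prefers the prime location.
mediocre: the prime location nets 16 − 19 = -3; the cheap location nets 6. mediocre prefers the cheap location.
Neither type deviates, so the separating profile is an equilibrium.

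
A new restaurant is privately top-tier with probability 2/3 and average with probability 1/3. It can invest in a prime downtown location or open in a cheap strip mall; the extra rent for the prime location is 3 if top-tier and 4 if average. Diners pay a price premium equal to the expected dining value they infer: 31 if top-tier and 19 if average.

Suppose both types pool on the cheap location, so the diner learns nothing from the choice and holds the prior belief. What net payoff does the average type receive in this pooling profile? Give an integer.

27

Pooled price premium = 2/3·31 + 1/3·19 = 27.
average pays no cost for the cheap location, so net payoff = 27.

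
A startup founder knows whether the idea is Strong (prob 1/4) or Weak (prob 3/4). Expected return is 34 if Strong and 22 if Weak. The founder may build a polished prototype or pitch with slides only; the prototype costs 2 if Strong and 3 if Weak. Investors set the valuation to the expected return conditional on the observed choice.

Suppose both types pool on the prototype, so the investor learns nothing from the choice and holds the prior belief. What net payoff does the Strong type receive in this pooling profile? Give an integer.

Pooled valuation = 1/4·34 + 3/4·22 = 25.
Strong pays cost 2 for the prototype, so net payoff = 25 − 2 = 23.

23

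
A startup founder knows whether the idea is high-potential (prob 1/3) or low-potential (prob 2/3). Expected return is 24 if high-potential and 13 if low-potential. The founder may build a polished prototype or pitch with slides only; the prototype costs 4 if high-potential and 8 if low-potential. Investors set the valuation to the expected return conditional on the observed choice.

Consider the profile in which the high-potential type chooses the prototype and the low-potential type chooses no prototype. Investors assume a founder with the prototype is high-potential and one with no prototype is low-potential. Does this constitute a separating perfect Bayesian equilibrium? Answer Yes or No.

Under these beliefs, the prototype earns valuation 24 and no prototype earns valuation 13.
high-potential: the prototype nets 24 − 4 = 20; no prototype nets 13. high-potential prefers the prototype.
low-potential: the prototype nets 24 − 8 = 16; no prototype nets 13. low-potential would deviate to the prototype.
low-potential has a profitable deviation, so the profile is not an equilibrium.

No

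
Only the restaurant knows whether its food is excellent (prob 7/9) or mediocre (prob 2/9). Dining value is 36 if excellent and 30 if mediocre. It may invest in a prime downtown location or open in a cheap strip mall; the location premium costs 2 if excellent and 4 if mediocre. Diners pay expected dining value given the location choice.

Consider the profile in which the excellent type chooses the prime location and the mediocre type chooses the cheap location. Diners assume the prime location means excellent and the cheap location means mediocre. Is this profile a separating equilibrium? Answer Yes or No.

Under these beliefs, the prime location earns price premium 36 and the cheap location earns price premium 30.
excellent: the prime location nets 36 − 2 = 34; the cheap location nets 30. excellent prefers the prime location.
mediocre: the prime location nets 36 − 4 = 32; the cheap location nets 30. mediocre would deviate to the prime location.
mediocre has a profitable deviation, so the profile is not an equilibrium.

No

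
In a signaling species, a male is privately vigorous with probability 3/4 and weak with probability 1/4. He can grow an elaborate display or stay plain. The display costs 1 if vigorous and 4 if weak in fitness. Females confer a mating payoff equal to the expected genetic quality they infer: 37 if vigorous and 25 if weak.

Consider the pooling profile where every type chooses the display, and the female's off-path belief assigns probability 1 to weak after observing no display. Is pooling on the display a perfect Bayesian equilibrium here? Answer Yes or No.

Yes

On path, the female holds the prior and pays 3/4·37 + 1/4·25 = 34. Off path (no display), believing weak, it pays 25.
vigorous: the display nets 34 − 1 = 33; no display nets 25. vigorous stays.
weak: the display nets 34 − 4 = 30; no display nets 25. weak stays.
No type deviates, so pooling is sustained.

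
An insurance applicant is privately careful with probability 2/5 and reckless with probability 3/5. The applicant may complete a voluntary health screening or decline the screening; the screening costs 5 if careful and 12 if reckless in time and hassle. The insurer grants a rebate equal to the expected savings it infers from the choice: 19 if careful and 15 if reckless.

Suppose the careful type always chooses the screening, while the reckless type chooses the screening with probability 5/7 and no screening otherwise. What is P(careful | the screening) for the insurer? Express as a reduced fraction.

14/29

P(the screening) = (2/5)·1 + (3/5)·(5/7) = 29/35.
By Bayes' rule, P(careful | the screening) = (2/5) / (29/35) = 14/29.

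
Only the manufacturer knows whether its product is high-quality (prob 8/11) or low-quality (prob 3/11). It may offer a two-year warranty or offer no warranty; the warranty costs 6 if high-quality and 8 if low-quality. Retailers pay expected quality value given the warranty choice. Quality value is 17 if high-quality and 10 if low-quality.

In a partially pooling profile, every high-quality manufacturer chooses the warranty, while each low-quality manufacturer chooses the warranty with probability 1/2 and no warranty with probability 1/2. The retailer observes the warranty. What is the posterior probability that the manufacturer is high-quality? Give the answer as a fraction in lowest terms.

P(the warranty) = (8/11)·1 + (3/11)·(1/2) = 19/22.
By Bayes' rule, P(high-quality | the warranty) = (8/11) / (19/22) = 16/19.

16/19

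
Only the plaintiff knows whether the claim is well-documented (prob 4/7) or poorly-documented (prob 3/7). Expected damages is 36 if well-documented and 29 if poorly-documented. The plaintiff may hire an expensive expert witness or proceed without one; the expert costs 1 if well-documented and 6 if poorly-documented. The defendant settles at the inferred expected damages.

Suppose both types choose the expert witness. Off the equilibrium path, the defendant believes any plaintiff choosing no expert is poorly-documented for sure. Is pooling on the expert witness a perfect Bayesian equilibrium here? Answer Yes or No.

On path, the defendant holds the prior and pays 4/7·36 + 3/7·29 = 33. Off path (no expert), believing poorly-documented, it pays 29.
well-documented: the expert witness nets 33 − 1 = 32; no expert nets 29. well-documented stays.
poorly-documented: the expert witness nets 33 − 6 = 27; no expert nets 29. poorly-documented would deviate.
A type deviates, so pooling fails.

No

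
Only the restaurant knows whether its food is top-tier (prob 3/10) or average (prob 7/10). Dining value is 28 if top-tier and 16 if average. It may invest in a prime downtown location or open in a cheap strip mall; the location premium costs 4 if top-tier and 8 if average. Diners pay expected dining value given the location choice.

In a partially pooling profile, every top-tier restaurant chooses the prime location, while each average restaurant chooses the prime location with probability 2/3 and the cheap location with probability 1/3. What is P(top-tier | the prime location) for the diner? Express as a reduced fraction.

P(the prime location) = (3/10)·1 + (7/10)·(2/3) = 23/30.
By Bayes' rule, P(top-tier | the prime location) = (3/10) / (23/30) = 9/23.

9/23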